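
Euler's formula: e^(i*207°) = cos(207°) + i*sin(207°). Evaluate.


cos(207°) = -0.8910
sin(207°) = -0.4540

e^(i*207°) = -0.8910 - 0.4540i


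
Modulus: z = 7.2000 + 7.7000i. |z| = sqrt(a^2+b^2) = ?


|z| = sqrt(7.2^2 + 7.7^2) = sqrt(51.84 + 59.29) = sqrt(111.13) = 10.5418

|z| = 10.5418


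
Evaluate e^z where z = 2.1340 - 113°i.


e^2.1340 = 8.4486
cos(-113°) = -0.39073
sin(-113°) = -0.920505
Real = 8.4486*(-0.39073) = -3.3011
Imag = 8.4486*(-0.920505) = -7.7770

-3.3011 - 7.7770i


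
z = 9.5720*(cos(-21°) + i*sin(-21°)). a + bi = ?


a = 9.5720*cos(-21°) = 9.5720*0.93358 = 8.9362
b = 9.5720*sin(-21°) = 9.5720*(-0.35837) = -3.4303

8.9362 - 3.4303i


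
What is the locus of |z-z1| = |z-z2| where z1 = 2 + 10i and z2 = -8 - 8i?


Equal distances means the locus is the perpendicular bisector of z1 and z2.
Midpoint = ((2+(-8))/2, (10+(-8))/2) = (-3.0000, 1.0000)

Perpendicular bisector through (-3.0000, 1.0000)


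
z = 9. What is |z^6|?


|z| = sqrt(81+0) = sqrt(81) = 9
|z^6| = |z|^6 = 9^6 = 531441

|z^6| = 531441


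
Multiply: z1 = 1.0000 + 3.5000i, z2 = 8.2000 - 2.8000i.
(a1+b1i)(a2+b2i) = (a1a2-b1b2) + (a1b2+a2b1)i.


Real = 1*8.2 - 3.5*(-2.8) = 8.2 - (-9.8) = 18
Imag = 1*(-2.8) + 8.2*3.5 = -2.8 + 28.7 = 25.9

18.0000 + 25.9000i


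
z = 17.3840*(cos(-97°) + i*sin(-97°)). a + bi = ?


a = 17.3840*cos(-97°) = 17.3840*(-0.12187) = -2.1186
b = 17.3840*sin(-97°) = 17.3840*(-0.992546) = -17.2544

-2.1186 - 17.2544i


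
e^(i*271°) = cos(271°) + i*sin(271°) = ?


cos(271°) = 0.0175
sin(271°) = -0.9998

e^(i*271°) = 0.0175 - 0.9998i


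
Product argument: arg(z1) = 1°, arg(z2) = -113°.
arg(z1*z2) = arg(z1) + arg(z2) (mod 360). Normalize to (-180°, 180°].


arg(z1*z2) = 1° - 113° = -112°
Normalized to (-180°, 180°]: -112°

-112°


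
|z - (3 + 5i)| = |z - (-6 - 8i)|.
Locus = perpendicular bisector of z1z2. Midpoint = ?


Equal distances means the locus is the perpendicular bisector of z1 and z2.
Midpoint = ((3+(-6))/2, (5+(-8))/2) = (-1.5000, -1.5000)

Perpendicular bisector through (-1.5000, -1.5000)


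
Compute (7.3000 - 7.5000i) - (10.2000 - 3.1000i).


Real: 7.3 - 10.2 = -2.9
Imag: -7.5 + 3.1 = -4.4

-2.9000 - 4.4000i


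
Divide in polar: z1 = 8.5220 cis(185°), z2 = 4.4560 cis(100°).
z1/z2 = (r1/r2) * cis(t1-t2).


r = 8.5220 / 4.4560 = 1.9125
theta = 185° - 100° = 85° = 85° (mod 360)

1.9125 cis(85°)


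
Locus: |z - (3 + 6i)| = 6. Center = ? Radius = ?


|z - z0| = r is a circle with center z0 and radius r.
Center = (3, 6), radius = 6

Circle with center (3, 6) and radius 6


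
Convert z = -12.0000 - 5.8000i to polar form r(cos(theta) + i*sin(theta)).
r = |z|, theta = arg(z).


r = sqrt(144+33.64) = sqrt(177.64) = 13.3282
theta = atan2(-5.8, -12) = -154.2040 degrees

r = 13.3282, theta = -154.2040 degrees


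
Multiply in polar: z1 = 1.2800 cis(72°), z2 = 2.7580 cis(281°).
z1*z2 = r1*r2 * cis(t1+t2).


r = 1.2800 * 2.7580 = 3.5302
theta = 72° + 281° = 353° = 353° (mod 360)

3.5302 cis(353°)


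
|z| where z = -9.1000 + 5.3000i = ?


|z| = sqrt((-9.1)^2 + 5.3^2) = sqrt(82.81 + 28.09) = sqrt(110.9) = 10.5309

|z| = 10.5309


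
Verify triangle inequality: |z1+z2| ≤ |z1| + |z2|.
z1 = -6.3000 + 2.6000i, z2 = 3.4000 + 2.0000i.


|z1| = sqrt((-6.3)^2 + 2.6^2) = sqrt(46.45) = 6.8154
|z2| = sqrt(3.4^2 + 2^2) = sqrt(15.56) = 3.9446
z1+z2 = -2.9000 + 4.6000i
|z1+z2| = sqrt(29.57) = 5.4378
|z1|+|z2| = 6.8154 + 3.9446 = 10.7600

|z1+z2| = 5.4378 ≤ |z1|+|z2| = 10.7600 (verified)


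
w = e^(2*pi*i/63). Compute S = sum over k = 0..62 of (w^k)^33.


The roots are w_k = w^k with w = e^(2*pi*i/63), and (w^k)^33 = (w^33)^k.
So S = 1 + u + u^2 + ... + u^(62) with u = w^33.
33 = 0*63 + 33, so 33 is not a multiple of 63: u = w^33 ≠ 1 (w is a primitive 63th root), while u^63 = (w^63)^33 = 1.
Geometric series: S = (1 - u^63)/(1 - u) = (1 - 1)/(1 - u) = 0

S = 0


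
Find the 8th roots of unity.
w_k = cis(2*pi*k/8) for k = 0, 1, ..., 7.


The 8th roots of unity are cis(360k/8°) for k=0..7
Angle step = 360/8 = 45°
Primitive root: cis(45°)
Primitive root = 0.7071 + 0.7071i

8 roots at angles: 0°, 45°, 90°, 135°, 180°, 225°, 270°, 315°


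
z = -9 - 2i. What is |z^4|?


|z| = sqrt(81+4) = sqrt(85) = 9.2195
|z^4| = |z|^4 = (sqrt(85))^4 = 85^2 = 7225

|z^4| = 7225


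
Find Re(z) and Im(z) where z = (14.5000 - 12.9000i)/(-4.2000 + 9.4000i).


Multiply by conjugate: (14.5000 - 12.9000i)(-4.2000 - 9.4000i) / ((-4.2)^2 + 9.4^2)
Numerator real = 14.5*(-4.2) - (12.9)*9.4 = -182.16
Numerator imag = -12.9*(-4.2) - 14.5*9.4 = -82.12
Denominator = 106
Re(z) = -182.16/106 = -1.7185
Im(z) = -82.12/106 = -0.7747

Re(z) = -1.7185, Im(z) = -0.7747


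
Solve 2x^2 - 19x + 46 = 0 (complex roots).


disc = (-19)^2 - 4*2*46 = 361 - 368 = -7
sqrt(|disc|) = sqrt(7) = 2.6458
Real part = 19/(2*2) = 4.7500
Imag part = 2.6458/(2*2) = 0.6614

4.7500 ± 0.6614i


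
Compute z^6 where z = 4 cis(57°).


r^6 = 4^6 = 4096
n*theta = 6*57° = 342° = 342° (mod 360)
a = 4096*cos(342°) = 3895.5275
b = 4096*sin(342°) = -1265.7336

4096 cis(342°) = 3895.5275 - 1265.7336i


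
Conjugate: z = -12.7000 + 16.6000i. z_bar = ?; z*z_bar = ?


z_bar = -12.7000 - 16.6000i
z*z_bar = (-12.7)^2 + 16.6^2 = 161.29 + 275.56 = 436.85

z_bar = -12.7000 - 16.6000i, z*z_bar = 436.85


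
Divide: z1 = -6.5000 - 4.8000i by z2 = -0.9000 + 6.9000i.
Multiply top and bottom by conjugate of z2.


Conjugate of z2 = -0.9000 - 6.9000i
Numerator: (-6.5000 - 4.8000i)(-0.9000 - 6.9000i) = -27.2700 + 49.1700i
Denominator: (-0.9)^2 + 6.9^2 = 48.42
Result = (-27.2700 + 49.1700i)/48.42

-0.5632 + 1.0155i


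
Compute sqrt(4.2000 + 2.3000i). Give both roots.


|z| = sqrt(17.64+5.29) = 4.7885
sqrt((|z|+a)/2) = sqrt((4.7885+4.2)/2) = sqrt(4.4943) = 2.1200
sqrt((|z|-a)/2) = sqrt((4.7885-4.2)/2) = sqrt(0.2943) = 0.5425

±(2.1200 + 0.5425i) i.e. 2.1200 + 0.5425i and -2.1200 - 0.5425i


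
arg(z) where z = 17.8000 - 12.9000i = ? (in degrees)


Re = 17.8, Im = -12.9
arg = atan2(-12.9, 17.8) = -35.9316 degrees

arg(z) = -35.9316 degrees


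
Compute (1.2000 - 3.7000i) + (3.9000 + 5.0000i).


Real: 1.2 + 3.9 = 5.1
Imag: -3.7 + 5 = 1.3

5.1000 + 1.3000i


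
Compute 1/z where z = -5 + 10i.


|z|^2 = 25+100 = 125
1/z = (-5 - 10i)/125

1/z = -0.0400 - 0.0800i


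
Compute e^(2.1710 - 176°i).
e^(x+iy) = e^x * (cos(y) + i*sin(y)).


e^2.1710 = 8.76705
cos(-176°) = -0.99756
sin(-176°) = -0.06976
Real = 8.76705*(-0.99756) = -8.7457
Imag = 8.76705*(-0.06976) = -0.6116

-8.7457 - 0.6116i


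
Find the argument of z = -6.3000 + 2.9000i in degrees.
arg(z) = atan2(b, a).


Re = -6.3, Im = 2.9
arg = atan2(2.9, -6.3) = 155.2826 degrees

arg(z) = 155.2826 degrees


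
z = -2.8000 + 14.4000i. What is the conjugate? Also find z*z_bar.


z_bar = -2.8000 - 14.4000i
z*z_bar = (-2.8)^2 + 14.4^2 = 7.84 + 207.36 = 215.2

z_bar = -2.8000 - 14.4000i, z*z_bar = 215.2


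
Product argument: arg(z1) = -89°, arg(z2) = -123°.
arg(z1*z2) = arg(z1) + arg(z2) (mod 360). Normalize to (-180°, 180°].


arg(z1*z2) = -89° - 123° = -212°
Normalized to (-180°, 180°]: 148°

148°


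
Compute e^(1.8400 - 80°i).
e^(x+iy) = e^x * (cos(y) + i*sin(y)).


e^1.8400 = 6.2965
cos(-80°) = 0.17365
sin(-80°) = -0.98481
Real = 6.2965*0.17365 = 1.0934
Imag = 6.2965*(-0.98481) = -6.2009

1.0934 - 6.2009i


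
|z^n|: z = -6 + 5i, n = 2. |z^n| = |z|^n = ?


|z| = sqrt(36+25) = sqrt(61) = 7.8102
|z^2| = |z|^2 = (sqrt(61))^2 = 61

|z^2| = 61


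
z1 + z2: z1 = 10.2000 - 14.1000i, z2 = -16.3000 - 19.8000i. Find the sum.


Real: 10.2 - 16.3 = -6.1
Imag: -14.1 - 19.8 = -33.9

-6.1000 - 33.9000i


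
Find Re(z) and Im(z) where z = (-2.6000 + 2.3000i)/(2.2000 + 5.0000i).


Multiply by conjugate: (-2.6000 + 2.3000i)(2.2000 - 5.0000i) / (2.2^2 + 5^2)
Numerator real = -2.6*2.2 + 2.3*5 = 5.78
Numerator imag = 2.3*2.2 - (-2.6)*5 = 18.06
Denominator = 29.84
Re(z) = 5.78/29.84 = 0.1937
Im(z) = 18.06/29.84 = 0.6052

Re(z) = 0.1937, Im(z) = 0.6052


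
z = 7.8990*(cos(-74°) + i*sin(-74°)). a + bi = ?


a = 7.8990*cos(-74°) = 7.8990*0.27564 = 2.1773
b = 7.8990*sin(-74°) = 7.8990*(-0.96126) = -7.5930

2.1773 - 7.5930i


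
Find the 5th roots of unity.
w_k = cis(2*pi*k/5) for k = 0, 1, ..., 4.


The 5th roots of unity are cis(360k/5°) for k=0..4
Angle step = 360/5 = 72°
Primitive root: cis(72°)
Primitive root = 0.3090 + 0.9511i

5 roots at angles: 0°, 72°, 144°, 216°, 288°


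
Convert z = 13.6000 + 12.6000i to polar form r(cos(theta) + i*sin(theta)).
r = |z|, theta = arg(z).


r = sqrt(184.96+158.76) = sqrt(343.72) = 18.5397
theta = atan2(12.6, 13.6) = 42.8142 degrees

r = 18.5397, theta = 42.8142 degrees


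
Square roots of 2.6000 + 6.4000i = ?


|z| = sqrt(6.76+40.96) = 6.9080
sqrt((|z|+a)/2) = sqrt((6.9080+2.6)/2) = sqrt(4.7540) = 2.1804
sqrt((|z|-a)/2) = sqrt((6.9080-2.6)/2) = sqrt(2.1540) = 1.4676

±(2.1804 + 1.4676i) i.e. 2.1804 + 1.4676i and -2.1804 - 1.4676i


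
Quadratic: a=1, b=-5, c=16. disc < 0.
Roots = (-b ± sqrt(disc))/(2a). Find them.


disc = (-5)^2 - 4*1*16 = 25 - 64 = -39
sqrt(|disc|) = sqrt(39) = 6.2450
Real part = 5/(2*1) = 2.5000
Imag part = 6.2450/(2*1) = 3.1225

2.5000 ± 3.1225i


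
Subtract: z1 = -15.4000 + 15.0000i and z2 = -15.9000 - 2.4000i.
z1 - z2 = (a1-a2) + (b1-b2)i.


Real: -15.4 + 15.9 = 0.5
Imag: 15 + 2.4 = 17.4

0.5000 + 17.4000i


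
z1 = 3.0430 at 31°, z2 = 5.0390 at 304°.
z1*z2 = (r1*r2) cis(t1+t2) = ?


r = 3.0430 * 5.0390 = 15.3337
theta = 31° + 304° = 335° = 335° (mod 360)

15.3337 cis(335°)


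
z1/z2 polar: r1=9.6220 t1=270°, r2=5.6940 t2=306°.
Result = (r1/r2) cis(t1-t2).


r = 9.6220 / 5.6940 = 1.6898
theta = 270° - 306° = -36° = 324° (mod 360)

1.6898 cis(324°)


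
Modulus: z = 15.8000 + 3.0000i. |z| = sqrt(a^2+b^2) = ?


|z| = sqrt(15.8^2 + 3^2) = sqrt(249.64 + 9) = sqrt(258.64) = 16.0823

|z| = 16.0823


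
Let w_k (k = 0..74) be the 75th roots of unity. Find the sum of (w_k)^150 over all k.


The roots are w_k = w^k with w = e^(2*pi*i/75), and (w^k)^150 = (w^150)^k.
So S = 1 + u + u^2 + ... + u^(74) with u = w^150.
150 = 2*75 + 0, so 150 is a multiple of 75 and u = (w^75)^2 = 1.
Every one of the 75 terms equals 1: S = 75

S = 75


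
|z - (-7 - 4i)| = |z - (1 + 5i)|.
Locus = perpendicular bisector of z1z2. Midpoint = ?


Equal distances means the locus is the perpendicular bisector of z1 and z2.
Midpoint = ((-7+1)/2, (-4+5)/2) = (-3.0000, 0.5000)

Perpendicular bisector through (-3.0000, 0.5000)


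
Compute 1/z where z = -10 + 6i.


|z|^2 = 100+36 = 136
1/z = (-10 - 6i)/136

1/z = -0.0735 - 0.0441i


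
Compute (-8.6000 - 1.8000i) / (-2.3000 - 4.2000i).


Conjugate of z2 = -2.3000 + 4.2000i
Numerator: (-8.6000 - 1.8000i)(-2.3000 + 4.2000i) = 27.3400 - 31.9800i
Denominator: (-2.3)^2 + (-4.2)^2 = 22.93
Result = (27.3400 - 31.9800i)/22.93

1.1923 - 1.3947i


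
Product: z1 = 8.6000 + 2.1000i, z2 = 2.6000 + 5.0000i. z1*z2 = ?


Real = 8.6*2.6 - 2.1*5 = 22.36 - 10.5 = 11.86
Imag = 8.6*5 + 2.6*2.1 = 43 + 5.46 = 48.46

11.8600 + 48.4600i


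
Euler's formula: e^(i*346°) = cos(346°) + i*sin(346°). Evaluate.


cos(346°) = 0.9703
sin(346°) = -0.2419

e^(i*346°) = 0.9703 - 0.2419i


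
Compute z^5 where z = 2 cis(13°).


r^5 = 2^5 = 32
n*theta = 5*13° = 65° = 65° (mod 360)
a = 32*cos(65°) = 13.5238
b = 32*sin(65°) = 29.0018

32 cis(65°) = 13.5238 + 29.0018i


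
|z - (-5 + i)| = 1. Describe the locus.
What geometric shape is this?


|z - z0| = r is a circle with center z0 and radius r.
Center = (-5, 1), radius = 1

Circle with center (-5, 1) and radius 1


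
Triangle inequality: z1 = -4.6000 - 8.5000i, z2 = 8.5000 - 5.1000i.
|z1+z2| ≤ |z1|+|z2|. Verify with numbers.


|z1| = sqrt((-4.6)^2 + (-8.5)^2) = sqrt(93.41) = 9.6649
|z2| = sqrt(8.5^2 + (-5.1)^2) = sqrt(98.26) = 9.9126
z1+z2 = 3.9000 - 13.6000i
|z1+z2| = sqrt(200.17) = 14.1481
|z1|+|z2| = 9.6649 + 9.9126 = 19.5775

|z1+z2| = 14.1481 ≤ |z1|+|z2| = 19.5775 (verified)


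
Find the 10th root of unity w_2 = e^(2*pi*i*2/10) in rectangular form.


Angle = 360*2/10 = 72°
a = cos(72°) = 0.3090
b = sin(72°) = 0.9511

0.3090 + 0.9511i


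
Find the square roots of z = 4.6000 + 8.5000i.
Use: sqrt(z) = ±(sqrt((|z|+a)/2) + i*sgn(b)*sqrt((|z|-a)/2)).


|z| = sqrt(21.16+72.25) = 9.6649
sqrt((|z|+a)/2) = sqrt((9.6649+4.6)/2) = sqrt(7.1324) = 2.6707
sqrt((|z|-a)/2) = sqrt((9.6649-4.6)/2) = sqrt(2.5324) = 1.5914

±(2.6707 + 1.5914i) i.e. 2.6707 + 1.5914i and -2.6707 - 1.5914i


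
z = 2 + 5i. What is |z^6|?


|z| = sqrt(4+25) = sqrt(29) = 5.3852
|z^6| = |z|^6 = (sqrt(29))^6 = 29^3 = 24389

|z^6| = 24389


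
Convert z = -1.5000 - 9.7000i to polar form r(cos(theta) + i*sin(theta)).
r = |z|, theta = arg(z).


r = sqrt(2.25+94.09) = sqrt(96.34) = 9.8153
theta = atan2(-9.7, -1.5) = -98.7905 degrees

r = 9.8153, theta = -98.7905 degrees


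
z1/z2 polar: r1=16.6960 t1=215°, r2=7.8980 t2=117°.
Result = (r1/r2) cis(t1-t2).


r = 16.6960 / 7.8980 = 2.1140
theta = 215° - 117° = 98° = 98° (mod 360)

2.1140 cis(98°)


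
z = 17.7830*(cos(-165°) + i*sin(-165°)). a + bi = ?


a = 17.7830*cos(-165°) = 17.7830*(-0.96593) = -17.1771
b = 17.7830*sin(-165°) = 17.7830*(-0.25882) = -4.6026

-17.1771 - 4.6026i


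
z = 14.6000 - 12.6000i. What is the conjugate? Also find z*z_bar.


z_bar = 14.6000 + 12.6000i
z*z_bar = 14.6^2 + (-12.6)^2 = 213.16 + 158.76 = 371.92

z_bar = 14.6000 + 12.6000i, z*z_bar = 371.92


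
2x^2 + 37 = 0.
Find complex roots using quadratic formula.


disc = 0^2 - 4*2*37 = 0 - 296 = -296
sqrt(|disc|) = sqrt(296) = 17.2047
Real part = 0/(2*2) = 0
Imag part = 17.2047/(2*2) = 4.3012

0 ± 4.3012i


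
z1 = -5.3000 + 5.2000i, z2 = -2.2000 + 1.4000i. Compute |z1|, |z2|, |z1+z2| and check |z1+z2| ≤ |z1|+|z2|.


|z1| = sqrt((-5.3)^2 + 5.2^2) = sqrt(55.13) = 7.4250
|z2| = sqrt((-2.2)^2 + 1.4^2) = sqrt(6.8) = 2.6077
z1+z2 = -7.5000 + 6.6000i
|z1+z2| = sqrt(99.81) = 9.9905
|z1|+|z2| = 7.4250 + 2.6077 = 10.0327

|z1+z2| = 9.9905 ≤ |z1|+|z2| = 10.0327 (verified)


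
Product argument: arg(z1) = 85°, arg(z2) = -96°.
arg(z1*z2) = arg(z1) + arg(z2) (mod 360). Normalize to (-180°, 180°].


arg(z1*z2) = 85° - 96° = -11°
Normalized to (-180°, 180°]: -11°

-11°


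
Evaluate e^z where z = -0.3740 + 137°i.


e^-0.3740 = 0.6880
cos(137°) = -0.7314
sin(137°) = 0.682
Real = 0.6880*(-0.7314) = -0.5032
Imag = 0.6880*0.682 = 0.4692

-0.5032 + 0.4692i


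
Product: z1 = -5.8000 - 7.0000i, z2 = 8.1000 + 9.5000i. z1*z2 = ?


Real = -5.8*8.1 - (-7)*9.5 = -46.98 - (-66.5) = 19.52
Imag = -5.8*9.5 + 8.1*(-7) = -55.1 - (56.7) = -111.8

19.5200 - 111.8000i


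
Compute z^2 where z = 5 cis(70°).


r^2 = 5^2 = 25
n*theta = 2*70° = 140° = 140° (mod 360)
a = 25*cos(140°) = -19.1511
b = 25*sin(140°) = 16.0697

25 cis(140°) = -19.1511 + 16.0697i


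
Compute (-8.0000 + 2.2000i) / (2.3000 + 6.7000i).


Conjugate of z2 = 2.3000 - 6.7000i
Numerator: (-8.0000 + 2.2000i)(2.3000 - 6.7000i) = -3.6600 + 58.6600i
Denominator: 2.3^2 + 6.7^2 = 50.18
Result = (-3.6600 + 58.6600i)/50.18

-0.0729 + 1.1690i


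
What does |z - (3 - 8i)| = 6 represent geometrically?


|z - z0| = r is a circle with center z0 and radius r.
Center = (3, -8), radius = 6

Circle with center (3, -8) and radius 6


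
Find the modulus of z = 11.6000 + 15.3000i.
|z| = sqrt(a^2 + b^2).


|z| = sqrt(11.6^2 + 15.3^2) = sqrt(134.56 + 234.09) = sqrt(368.65) = 19.2003

|z| = 19.2003


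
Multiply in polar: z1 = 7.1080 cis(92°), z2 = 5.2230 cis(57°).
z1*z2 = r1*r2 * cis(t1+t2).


r = 7.1080 * 5.2230 = 37.1251
theta = 92° + 57° = 149° = 149° (mod 360)

37.1251 cis(149°)


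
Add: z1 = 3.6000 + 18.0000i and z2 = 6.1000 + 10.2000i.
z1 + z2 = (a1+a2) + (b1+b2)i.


Real: 3.6 + 6.1 = 9.7
Imag: 18 + 10.2 = 28.2

9.7000 + 28.2000i


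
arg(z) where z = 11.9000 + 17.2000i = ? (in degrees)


Re = 11.9, Im = 17.2
arg = atan2(17.2, 11.9) = 55.3222 degrees

arg(z) = 55.3222 degrees


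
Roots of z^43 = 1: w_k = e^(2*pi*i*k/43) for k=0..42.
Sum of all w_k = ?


The sum of all 43th roots of unity is 0.
Geometric series: (1 - w^43)/(1 - w) = (1-1)/(1-w) = 0 since w^43 = 1, w ≠ 1.
Alternatively: coefficient of z^42 in z^43 - 1 is 0.

0


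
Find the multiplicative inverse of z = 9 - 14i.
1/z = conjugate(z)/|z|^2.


|z|^2 = 81+196 = 277
1/z = (9 + 14i)/277

1/z = 0.0325 + 0.0505i


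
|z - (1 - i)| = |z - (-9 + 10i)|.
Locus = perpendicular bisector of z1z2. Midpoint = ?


Equal distances means the locus is the perpendicular bisector of z1 and z2.
Midpoint = ((1+(-9))/2, (-1+10)/2) = (-4.0000, 4.5000)

Perpendicular bisector through (-4.0000, 4.5000)


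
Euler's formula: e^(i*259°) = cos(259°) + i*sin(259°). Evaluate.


cos(259°) = -0.1908
sin(259°) = -0.9816

e^(i*259°) = -0.1908 - 0.9816i


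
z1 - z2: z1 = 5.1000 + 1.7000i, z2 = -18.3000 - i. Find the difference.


Real: 5.1 + 18.3 = 23.4
Imag: 1.7 + 1 = 2.7

23.4000 + 2.7000i


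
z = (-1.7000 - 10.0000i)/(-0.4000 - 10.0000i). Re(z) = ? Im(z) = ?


Multiply by conjugate: (-1.7000 - 10.0000i)(-0.4000 + 10.0000i) / ((-0.4)^2 + (-10)^2)
Numerator real = -1.7*(-0.4) - (10)*(-10) = 100.68
Numerator imag = -10*(-0.4) - (-1.7)*(-10) = -13
Denominator = 100.16
Re(z) = 100.68/100.16 = 1.0052
Im(z) = -13/100.16 = -0.1298

Re(z) = 1.0052, Im(z) = -0.1298


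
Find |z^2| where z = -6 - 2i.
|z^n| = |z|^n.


|z| = sqrt(36+4) = sqrt(40) = 6.3246
|z^2| = |z|^2 = (sqrt(40))^2 = 40

|z^2| = 40


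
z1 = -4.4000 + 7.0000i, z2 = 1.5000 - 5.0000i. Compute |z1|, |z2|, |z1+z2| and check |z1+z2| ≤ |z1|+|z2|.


|z1| = sqrt((-4.4)^2 + 7^2) = sqrt(68.36) = 8.2680
|z2| = sqrt(1.5^2 + (-5)^2) = sqrt(27.25) = 5.2202
z1+z2 = -2.9000 + 2.0000i
|z1+z2| = sqrt(12.41) = 3.5228
|z1|+|z2| = 8.2680 + 5.2202 = 13.4882

|z1+z2| = 3.5228 ≤ |z1|+|z2| = 13.4882 (verified)


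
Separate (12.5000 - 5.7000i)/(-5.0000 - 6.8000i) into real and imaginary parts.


Multiply by conjugate: (12.5000 - 5.7000i)(-5.0000 + 6.8000i) / ((-5)^2 + (-6.8)^2)
Numerator real = 12.5*(-5) - (5.7)*(-6.8) = -23.74
Numerator imag = -5.7*(-5) - 12.5*(-6.8) = 113.5
Denominator = 71.24
Re(z) = -23.74/71.24 = -0.3332
Im(z) = 113.5/71.24 = 1.5932

Re(z) = -0.3332, Im(z) = 1.5932


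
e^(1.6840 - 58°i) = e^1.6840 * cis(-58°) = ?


e^1.6840 = 5.3871
cos(-58°) = 0.52992
sin(-58°) = -0.84805
Real = 5.3871*0.52992 = 2.8547
Imag = 5.3871*(-0.84805) = -4.5685

2.8547 - 4.5685i


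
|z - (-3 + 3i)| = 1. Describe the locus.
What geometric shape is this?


|z - z0| = r is a circle with center z0 and radius r.
Center = (-3, 3), radius = 1

Circle with center (-3, 3) and radius 1


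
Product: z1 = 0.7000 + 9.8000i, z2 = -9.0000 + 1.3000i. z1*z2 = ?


Real = 0.7*(-9) - 9.8*1.3 = -6.3 - 12.74 = -19.04
Imag = 0.7*1.3 - (9)*9.8 = 0.91 - (88.2) = -87.29

-19.0400 - 87.2900i


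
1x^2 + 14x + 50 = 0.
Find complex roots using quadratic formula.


disc = 14^2 - 4*1*50 = 196 - 200 = -4
sqrt(|disc|) = sqrt(4) = 2.0000
Real part = -14/(2*1) = -7.0000
Imag part = 2.0000/(2*1) = 1.0000

-7.0000 ± 1.0000i


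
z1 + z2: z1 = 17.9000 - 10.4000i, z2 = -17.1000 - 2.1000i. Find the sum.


Real: 17.9 - 17.1 = 0.8
Imag: -10.4 - 2.1 = -12.5

0.8000 - 12.5000i


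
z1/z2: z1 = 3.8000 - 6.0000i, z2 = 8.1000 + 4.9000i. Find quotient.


Conjugate of z2 = 8.1000 - 4.9000i
Numerator: (3.8000 - 6.0000i)(8.1000 - 4.9000i) = 1.3800 - 67.2200i
Denominator: 8.1^2 + 4.9^2 = 89.62
Result = (1.3800 - 67.2200i)/89.62

0.0154 - 0.7501i


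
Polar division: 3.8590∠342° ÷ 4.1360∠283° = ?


r = 3.8590 / 4.1360 = 0.9330
theta = 342° - 283° = 59° = 59° (mod 360)

0.9330 cis(59°)


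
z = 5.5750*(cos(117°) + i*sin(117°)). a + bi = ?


a = 5.5750*cos(117°) = 5.5750*(-0.45399) = -2.5310
b = 5.5750*sin(117°) = 5.5750*0.89101 = 4.9674

-2.5310 + 4.9674i


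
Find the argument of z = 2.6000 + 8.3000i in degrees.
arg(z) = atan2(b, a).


Re = 2.6, Im = 8.3
arg = atan2(8.3, 2.6) = 72.6067 degrees

arg(z) = 72.6067 degrees


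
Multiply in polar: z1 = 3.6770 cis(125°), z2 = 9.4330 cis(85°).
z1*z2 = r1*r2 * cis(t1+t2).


r = 3.6770 * 9.4330 = 34.6851
theta = 125° + 85° = 210° = 210° (mod 360)

34.6851 cis(210°)


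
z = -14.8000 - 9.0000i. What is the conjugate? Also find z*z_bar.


z_bar = -14.8000 + 9.0000i
z*z_bar = (-14.8)^2 + (-9)^2 = 219.04 + 81 = 300.04

z_bar = -14.8000 + 9.0000i, z*z_bar = 300.04


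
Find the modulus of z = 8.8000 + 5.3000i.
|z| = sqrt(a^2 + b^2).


|z| = sqrt(8.8^2 + 5.3^2) = sqrt(77.44 + 28.09) = sqrt(105.53) = 10.2728

|z| = 10.2728


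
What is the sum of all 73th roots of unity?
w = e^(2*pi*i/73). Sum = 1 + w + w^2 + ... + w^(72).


The sum of all 73th roots of unity is 0.
Geometric series: (1 - w^73)/(1 - w) = (1-1)/(1-w) = 0 since w^73 = 1, w ≠ 1.
Alternatively: coefficient of z^72 in z^73 - 1 is 0.

0


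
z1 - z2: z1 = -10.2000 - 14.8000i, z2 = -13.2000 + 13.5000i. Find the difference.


Real: -10.2 + 13.2 = 3
Imag: -14.8 - 13.5 = -28.3

3.0000 - 28.3000i


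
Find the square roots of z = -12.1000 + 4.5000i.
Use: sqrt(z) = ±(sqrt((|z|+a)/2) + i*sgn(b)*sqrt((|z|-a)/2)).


|z| = sqrt(146.41+20.25) = 12.9097
sqrt((|z|+a)/2) = sqrt((12.9097+(-12.1))/2) = sqrt(0.4048) = 0.6363
sqrt((|z|-a)/2) = sqrt((12.9097-(-12.1))/2) = sqrt(12.5048) = 3.5362

±(0.6363 + 3.5362i) i.e. 0.6363 + 3.5362i and -0.6363 - 3.5362i


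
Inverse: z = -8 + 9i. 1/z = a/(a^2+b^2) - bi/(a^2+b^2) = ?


|z|^2 = 64+81 = 145
1/z = (-8 - 9i)/145

1/z = -0.0552 - 0.0621i


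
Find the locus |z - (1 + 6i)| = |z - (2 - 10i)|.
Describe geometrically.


Equal distances means the locus is the perpendicular bisector of z1 and z2.
Midpoint = ((1+2)/2, (6+(-10))/2) = (1.5000, -2.0000)

Perpendicular bisector through (1.5000, -2.0000)


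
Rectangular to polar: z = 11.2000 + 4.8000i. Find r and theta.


r = sqrt(125.44+23.04) = sqrt(148.48) = 12.1852
theta = atan2(4.8, 11.2) = 23.1986 degrees

r = 12.1852, theta = 23.1986 degrees


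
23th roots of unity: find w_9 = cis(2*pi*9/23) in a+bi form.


Angle = 360*9/23 = 140.8696°
a = cos(140.8696°) = -0.7757
b = sin(140.8696°) = 0.6311

-0.7757 + 0.6311i


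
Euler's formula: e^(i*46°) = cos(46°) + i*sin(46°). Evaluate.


cos(46°) = 0.6947
sin(46°) = 0.7193

e^(i*46°) = 0.6947 + 0.7193i


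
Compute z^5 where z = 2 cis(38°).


r^5 = 2^5 = 32
n*theta = 5*38° = 190° = 190° (mod 360)
a = 32*cos(190°) = -31.5138
b = 32*sin(190°) = -5.5567

32 cis(190°) = -31.5138 - 5.5567i


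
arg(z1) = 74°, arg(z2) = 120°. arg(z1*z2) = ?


arg(z1*z2) = 74° + 120° = 194°
Normalized to (-180°, 180°]: -166°

-166°


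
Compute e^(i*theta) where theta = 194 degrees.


cos(194°) = -0.9703
sin(194°) = -0.2419

e^(i*194°) = -0.9703 - 0.2419i


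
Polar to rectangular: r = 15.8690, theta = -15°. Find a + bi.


a = 15.8690*cos(-15°) = 15.8690*0.96593 = 15.3283
b = 15.8690*sin(-15°) = 15.8690*(-0.25882) = -4.1072

15.3283 - 4.1072i


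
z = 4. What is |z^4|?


|z| = sqrt(16+0) = sqrt(16) = 4
|z^4| = |z|^4 = 4^4 = 256

|z^4| = 256


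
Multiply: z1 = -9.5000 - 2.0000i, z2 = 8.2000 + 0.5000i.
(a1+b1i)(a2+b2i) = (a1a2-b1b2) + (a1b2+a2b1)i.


Real = -9.5*8.2 - (-2)*0.5 = -77.9 - (-1) = -76.9
Imag = -9.5*0.5 + 8.2*(-2) = -4.75 - (16.4) = -21.15

-76.9000 - 21.1500i


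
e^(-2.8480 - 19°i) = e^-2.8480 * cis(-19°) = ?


e^-2.8480 = 0.0580
cos(-19°) = 0.9455
sin(-19°) = -0.3256
Real = 0.0580*0.9455 = 0.0548
Imag = 0.0580*(-0.3256) = -0.0189

0.0548 - 0.0189i


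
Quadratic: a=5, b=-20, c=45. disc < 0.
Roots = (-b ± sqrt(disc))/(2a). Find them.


disc = (-20)^2 - 4*5*45 = 400 - 900 = -500
sqrt(|disc|) = sqrt(500) = 22.3607
Real part = 20/(2*5) = 2.0000
Imag part = 22.3607/(2*5) = 2.2361

2.0000 ± 2.2361i


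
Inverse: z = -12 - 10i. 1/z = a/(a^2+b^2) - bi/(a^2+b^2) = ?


|z|^2 = 144+100 = 244
1/z = (-12 + 10i)/244

1/z = -0.0492 + 0.0410i


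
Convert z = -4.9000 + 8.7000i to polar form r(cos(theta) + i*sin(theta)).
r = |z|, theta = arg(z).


r = sqrt(24.01+75.69) = sqrt(99.7) = 9.9850
theta = atan2(8.7, -4.9) = 119.3890 degrees

r = 9.9850, theta = 119.3890 degrees


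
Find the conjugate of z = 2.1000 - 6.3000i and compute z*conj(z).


z_bar = 2.1000 + 6.3000i
z*z_bar = 2.1^2 + (-6.3)^2 = 4.41 + 39.69 = 44.1

z_bar = 2.1000 + 6.3000i, z*z_bar = 44.1


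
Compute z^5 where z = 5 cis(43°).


r^5 = 5^5 = 3125
n*theta = 5*43° = 215° = 215° (mod 360)
a = 3125*cos(215°) = -2559.8501
b = 3125*sin(215°) = -1792.4264

3125 cis(215°) = -2559.8501 - 1792.4264i


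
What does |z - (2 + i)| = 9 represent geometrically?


|z - z0| = r is a circle with center z0 and radius r.
Center = (2, 1), radius = 9

Circle with center (2, 1) and radius 9


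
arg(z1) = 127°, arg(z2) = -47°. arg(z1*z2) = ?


arg(z1*z2) = 127° - 47° = 80°
Normalized to (-180°, 180°]: 80°

80°


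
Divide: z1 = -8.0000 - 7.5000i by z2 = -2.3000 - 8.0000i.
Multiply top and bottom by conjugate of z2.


Conjugate of z2 = -2.3000 + 8.0000i
Numerator: (-8.0000 - 7.5000i)(-2.3000 + 8.0000i) = 78.4000 - 46.7500i
Denominator: (-2.3)^2 + (-8)^2 = 69.29
Result = (78.4000 - 46.7500i)/69.29

1.1315 - 0.6747i


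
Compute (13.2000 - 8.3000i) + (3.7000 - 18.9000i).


Real: 13.2 + 3.7 = 16.9
Imag: -8.3 - 18.9 = -27.2

16.9000 - 27.2000i


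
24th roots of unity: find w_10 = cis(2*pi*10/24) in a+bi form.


Angle = 360*10/24 = 150°
a = cos(150°) = -0.8660
b = sin(150°) = 0.5000

-0.8660 + 0.5000i


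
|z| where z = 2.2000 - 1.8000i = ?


|z| = sqrt(2.2^2 + (-1.8)^2) = sqrt(4.84 + 3.24) = sqrt(8.08) = 2.8425

|z| = 2.8425


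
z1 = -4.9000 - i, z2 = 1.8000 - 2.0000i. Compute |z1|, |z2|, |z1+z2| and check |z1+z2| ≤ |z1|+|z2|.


|z1| = sqrt((-4.9)^2 + (-1)^2) = sqrt(25.01) = 5.0010
|z2| = sqrt(1.8^2 + (-2)^2) = sqrt(7.24) = 2.6907
z1+z2 = -3.1000 - 3.0000i
|z1+z2| = sqrt(18.61) = 4.3139
|z1|+|z2| = 5.0010 + 2.6907 = 7.6917

|z1+z2| = 4.3139 ≤ |z1|+|z2| = 7.6917 (verified)


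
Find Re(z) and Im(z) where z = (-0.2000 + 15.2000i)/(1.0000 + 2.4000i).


Multiply by conjugate: (-0.2000 + 15.2000i)(1.0000 - 2.4000i) / (1^2 + 2.4^2)
Numerator real = -0.2*1 + 15.2*2.4 = 36.28
Numerator imag = 15.2*1 - (-0.2)*2.4 = 15.68
Denominator = 6.76
Re(z) = 36.28/6.76 = 5.3669
Im(z) = 15.68/6.76 = 2.3195

Re(z) = 5.3669, Im(z) = 2.3195


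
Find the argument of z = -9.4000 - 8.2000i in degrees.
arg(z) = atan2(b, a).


Re = -9.4, Im = -8.2
arg = atan2(-8.2, -9.4) = -138.9005 degrees

arg(z) = -138.9005 degrees


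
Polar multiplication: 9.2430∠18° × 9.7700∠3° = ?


r = 9.2430 * 9.7700 = 90.3041
theta = 18° + 3° = 21° = 21° (mod 360)

90.3041 cis(21°)


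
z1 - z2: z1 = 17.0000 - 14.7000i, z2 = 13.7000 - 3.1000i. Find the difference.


Real: 17 - 13.7 = 3.3
Imag: -14.7 + 3.1 = -11.6

3.3000 - 11.6000i


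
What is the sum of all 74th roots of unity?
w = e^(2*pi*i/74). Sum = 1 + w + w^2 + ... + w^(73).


The sum of all 74th roots of unity is 0.
Geometric series: (1 - w^74)/(1 - w) = (1-1)/(1-w) = 0 since w^74 = 1, w ≠ 1.
Alternatively: coefficient of z^73 in z^74 - 1 is 0.

0


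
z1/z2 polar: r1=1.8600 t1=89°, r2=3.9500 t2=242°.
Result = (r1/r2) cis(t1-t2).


r = 1.8600 / 3.9500 = 0.4709
theta = 89° - 242° = -153° = 207° (mod 360)

0.4709 cis(207°)


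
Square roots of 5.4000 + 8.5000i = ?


|z| = sqrt(29.16+72.25) = 10.0703
sqrt((|z|+a)/2) = sqrt((10.0703+5.4)/2) = sqrt(7.7351) = 2.7812
sqrt((|z|-a)/2) = sqrt((10.0703-5.4)/2) = sqrt(2.3351) = 1.5281

±(2.7812 + 1.5281i) i.e. 2.7812 + 1.5281i and -2.7812 - 1.5281i


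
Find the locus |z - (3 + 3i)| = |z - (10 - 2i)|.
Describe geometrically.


Equal distances means the locus is the perpendicular bisector of z1 and z2.
Midpoint = ((3+10)/2, (3+(-2))/2) = (6.5000, 0.5000)

Perpendicular bisector through (6.5000, 0.5000)


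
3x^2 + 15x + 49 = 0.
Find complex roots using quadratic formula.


disc = 15^2 - 4*3*49 = 225 - 588 = -363
sqrt(|disc|) = sqrt(363) = 19.0526
Real part = -15/(2*3) = -2.5000
Imag part = 19.0526/(2*3) = 3.1754

-2.5000 ± 3.1754i


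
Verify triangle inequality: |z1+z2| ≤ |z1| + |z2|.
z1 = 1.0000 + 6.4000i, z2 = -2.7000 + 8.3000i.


|z1| = sqrt(1^2 + 6.4^2) = sqrt(41.96) = 6.4777
|z2| = sqrt((-2.7)^2 + 8.3^2) = sqrt(76.18) = 8.7281
z1+z2 = -1.7000 + 14.7000i
|z1+z2| = sqrt(218.98) = 14.7980
|z1|+|z2| = 6.4777 + 8.7281 = 15.2058

|z1+z2| = 14.7980 ≤ |z1|+|z2| = 15.2058 (verified)


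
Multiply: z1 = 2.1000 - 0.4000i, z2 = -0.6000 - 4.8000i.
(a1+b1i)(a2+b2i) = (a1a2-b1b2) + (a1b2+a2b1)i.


Real = 2.1*(-0.6) - (-0.4)*(-4.8) = -1.26 - 1.92 = -3.18
Imag = 2.1*(-4.8) - (0.6)*(-0.4) = -10.08 + 0.24 = -9.84

-3.1800 - 9.8400i


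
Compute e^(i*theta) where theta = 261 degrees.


cos(261°) = -0.1564
sin(261°) = -0.9877

e^(i*261°) = -0.1564 - 0.9877i


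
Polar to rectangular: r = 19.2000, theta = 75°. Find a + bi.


a = 19.2000*cos(75°) = 19.2000*0.25882 = 4.9693
b = 19.2000*sin(75°) = 19.2000*0.965926 = 18.5458

4.9693 + 18.5458i


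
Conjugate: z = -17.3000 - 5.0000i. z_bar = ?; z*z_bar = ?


z_bar = -17.3000 + 5.0000i
z*z_bar = (-17.3)^2 + (-5)^2 = 299.29 + 25 = 324.29

z_bar = -17.3000 + 5.0000i, z*z_bar = 324.29


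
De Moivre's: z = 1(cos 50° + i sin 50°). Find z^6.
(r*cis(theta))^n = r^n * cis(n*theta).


r^6 = 1^6 = 1
n*theta = 6*50° = 300° = 300° (mod 360)
a = 1*cos(300°) = 0.5000
b = 1*sin(300°) = -0.8660

1 cis(300°) = 0.5000 - 0.8660i


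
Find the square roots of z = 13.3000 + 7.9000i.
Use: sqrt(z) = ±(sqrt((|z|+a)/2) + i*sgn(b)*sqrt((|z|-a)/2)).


|z| = sqrt(176.89+62.41) = 15.4693
sqrt((|z|+a)/2) = sqrt((15.4693+13.3)/2) = sqrt(14.3847) = 3.7927
sqrt((|z|-a)/2) = sqrt((15.4693-13.3)/2) = sqrt(1.0847) = 1.0415

±(3.7927 + 1.0415i) i.e. 3.7927 + 1.0415i and -3.7927 - 1.0415i


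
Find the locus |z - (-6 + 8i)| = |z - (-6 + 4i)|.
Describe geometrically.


Equal distances means the locus is the perpendicular bisector of z1 and z2.
Midpoint = ((-6+(-6))/2, (8+4)/2) = (-6.0000, 6.0000)

Perpendicular bisector through (-6.0000, 6.0000)


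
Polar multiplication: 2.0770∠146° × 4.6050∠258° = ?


r = 2.0770 * 4.6050 = 9.5646
theta = 146° + 258° = 404° = 44° (mod 360)

9.5646 cis(44°)


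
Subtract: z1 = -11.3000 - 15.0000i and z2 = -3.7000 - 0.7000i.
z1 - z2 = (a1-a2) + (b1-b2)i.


Real: -11.3 + 3.7 = -7.6
Imag: -15 + 0.7 = -14.3

-7.6000 - 14.3000i


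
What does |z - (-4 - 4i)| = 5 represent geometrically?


|z - z0| = r is a circle with center z0 and radius r.
Center = (-4, -4), radius = 5

Circle with center (-4, -4) and radius 5


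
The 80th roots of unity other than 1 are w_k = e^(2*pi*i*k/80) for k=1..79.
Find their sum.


With w = e^(2*pi*i/80), all 80 of the 80th roots of unity w^0 = 1, w, ..., w^(79) sum to 0: 1 + w + ... + w^(79) = (1 - w^80)/(1 - w) = 0 since w^80 = 1, w ≠ 1.
Removing the root 1: w + w^2 + ... + w^(79) = 0 - 1 = -1

Sum = -1


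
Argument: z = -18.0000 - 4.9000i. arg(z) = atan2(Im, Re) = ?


Re = -18, Im = -4.9
arg = atan2(-4.9, -18) = -164.7718 degrees

arg(z) = -164.7718 degrees


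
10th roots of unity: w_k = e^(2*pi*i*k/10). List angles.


The 10th roots of unity are cis(360k/10°) for k=0..9
Angle step = 360/10 = 36°
Primitive root: cis(36°)
Primitive root = 0.8090 + 0.5878i

10 roots at angles: 0°, 36°, 72°, 108°, 144°, 180°, 216°, 252°, 288°, 324°


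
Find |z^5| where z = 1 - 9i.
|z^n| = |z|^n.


|z| = sqrt(1+81) = sqrt(82) = 9.0554
|z^5| = |z|^5 = (sqrt(82))^5 = 82^2 * sqrt(82) = 6724*sqrt(82)

|z^5| = 6724*sqrt(82) ≈ 60888.4097


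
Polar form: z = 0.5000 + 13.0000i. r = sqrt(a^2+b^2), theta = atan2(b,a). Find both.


r = sqrt(0.25+169) = sqrt(169.25) = 13.0096
theta = atan2(13, 0.5) = 87.7974 degrees

r = 13.0096, theta = 87.7974 degrees


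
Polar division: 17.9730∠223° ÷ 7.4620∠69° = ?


r = 17.9730 / 7.4620 = 2.4086
theta = 223° - 69° = 154° = 154° (mod 360)

2.4086 cis(154°)


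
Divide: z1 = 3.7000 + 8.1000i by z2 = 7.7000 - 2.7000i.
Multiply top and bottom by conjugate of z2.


Conjugate of z2 = 7.7000 + 2.7000i
Numerator: (3.7000 + 8.1000i)(7.7000 + 2.7000i) = 6.6200 + 72.3600i
Denominator: 7.7^2 + (-2.7)^2 = 66.58
Result = (6.6200 + 72.3600i)/66.58

0.0994 + 1.0868i


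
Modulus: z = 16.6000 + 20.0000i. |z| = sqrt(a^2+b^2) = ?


|z| = sqrt(16.6^2 + 20^2) = sqrt(275.56 + 400) = sqrt(675.56) = 25.9915

|z| = 25.9915


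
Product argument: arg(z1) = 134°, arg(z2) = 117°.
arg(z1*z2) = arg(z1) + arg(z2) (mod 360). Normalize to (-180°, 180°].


arg(z1*z2) = 134° + 117° = 251°
Normalized to (-180°, 180°]: -109°

-109°


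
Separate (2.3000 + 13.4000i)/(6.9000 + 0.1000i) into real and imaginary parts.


Multiply by conjugate: (2.3000 + 13.4000i)(6.9000 - 0.1000i) / (6.9^2 + 0.1^2)
Numerator real = 2.3*6.9 + 13.4*0.1 = 17.21
Numerator imag = 13.4*6.9 - 2.3*0.1 = 92.23
Denominator = 47.62
Re(z) = 17.21/47.62 = 0.3614
Im(z) = 92.23/47.62 = 1.9368

Re(z) = 0.3614, Im(z) = 1.9368


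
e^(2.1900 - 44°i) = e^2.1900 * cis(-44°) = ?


e^2.1900 = 8.93521
cos(-44°) = 0.71934
sin(-44°) = -0.69466
Real = 8.93521*0.71934 = 6.4275
Imag = 8.93521*(-0.69466) = -6.2069

6.4275 - 6.2069i


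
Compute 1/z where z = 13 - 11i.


|z|^2 = 169+121 = 290
1/z = (13 + 11i)/290

1/z = 0.0448 + 0.0379i


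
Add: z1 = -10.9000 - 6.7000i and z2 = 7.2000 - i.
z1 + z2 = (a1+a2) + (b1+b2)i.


Real: -10.9 + 7.2 = -3.7
Imag: -6.7 - 1 = -7.7

-3.7000 - 7.7000i


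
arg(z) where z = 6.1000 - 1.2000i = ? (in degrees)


Re = 6.1, Im = -1.2
arg = atan2(-1.2, 6.1) = -11.1292 degrees

arg(z) = -11.1292 degrees


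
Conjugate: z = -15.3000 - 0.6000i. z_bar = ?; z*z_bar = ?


z_bar = -15.3000 + 0.6000i
z*z_bar = (-15.3)^2 + (-0.6)^2 = 234.09 + 0.36 = 234.45

z_bar = -15.3000 + 0.6000i, z*z_bar = 234.45


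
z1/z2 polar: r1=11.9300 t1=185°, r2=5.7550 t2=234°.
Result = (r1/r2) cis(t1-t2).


r = 11.9300 / 5.7550 = 2.0730
theta = 185° - 234° = -49° = 311° (mod 360)

2.0730 cis(311°)


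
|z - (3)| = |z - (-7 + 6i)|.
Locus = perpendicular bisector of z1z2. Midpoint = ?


Equal distances means the locus is the perpendicular bisector of z1 and z2.
Midpoint = ((3+(-7))/2, (0+6)/2) = (-2.0000, 3.0000)

Perpendicular bisector through (-2.0000, 3.0000)


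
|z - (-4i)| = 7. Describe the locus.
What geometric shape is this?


|z - z0| = r is a circle with center z0 and radius r.
Center = (0, -4), radius = 7

Circle with center (0, -4) and radius 7


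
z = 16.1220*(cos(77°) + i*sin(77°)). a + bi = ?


a = 16.1220*cos(77°) = 16.1220*0.224951 = 3.6267
b = 16.1220*sin(77°) = 16.1220*0.97437 = 15.7088

3.6267 + 15.7088i


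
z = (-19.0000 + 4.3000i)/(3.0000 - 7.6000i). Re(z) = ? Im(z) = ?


Multiply by conjugate: (-19.0000 + 4.3000i)(3.0000 + 7.6000i) / (3^2 + (-7.6)^2)
Numerator real = -19*3 + 4.3*(-7.6) = -89.68
Numerator imag = 4.3*3 - (-19)*(-7.6) = -131.5
Denominator = 66.76
Re(z) = -89.68/66.76 = -1.3433
Im(z) = -131.5/66.76 = -1.9697

Re(z) = -1.3433, Im(z) = -1.9697


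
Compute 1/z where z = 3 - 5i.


|z|^2 = 9+25 = 34
1/z = (3 + 5i)/34

1/z = 0.0882 + 0.1471i


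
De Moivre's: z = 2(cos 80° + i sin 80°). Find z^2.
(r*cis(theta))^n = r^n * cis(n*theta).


r^2 = 2^2 = 4
n*theta = 2*80° = 160° = 160° (mod 360)
a = 4*cos(160°) = -3.7588
b = 4*sin(160°) = 1.3681

4 cis(160°) = -3.7588 + 1.3681i


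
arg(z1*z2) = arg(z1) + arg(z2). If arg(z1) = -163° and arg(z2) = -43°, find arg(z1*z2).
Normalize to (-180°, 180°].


arg(z1*z2) = -163° - 43° = -206°
Normalized to (-180°, 180°]: 154°

154°


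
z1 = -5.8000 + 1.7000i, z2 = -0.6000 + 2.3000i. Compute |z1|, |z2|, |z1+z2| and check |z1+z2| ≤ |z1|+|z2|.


|z1| = sqrt((-5.8)^2 + 1.7^2) = sqrt(36.53) = 6.0440
|z2| = sqrt((-0.6)^2 + 2.3^2) = sqrt(5.65) = 2.3770
z1+z2 = -6.4000 + 4.0000i
|z1+z2| = sqrt(56.96) = 7.5472
|z1|+|z2| = 6.0440 + 2.3770 = 8.4210

|z1+z2| = 7.5472 ≤ |z1|+|z2| = 8.4210 (verified)


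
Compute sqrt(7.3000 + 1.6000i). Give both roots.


|z| = sqrt(53.29+2.56) = 7.4733
sqrt((|z|+a)/2) = sqrt((7.4733+7.3)/2) = sqrt(7.3866) = 2.7178
sqrt((|z|-a)/2) = sqrt((7.4733-7.3)/2) = sqrt(0.0866) = 0.2944

±(2.7178 + 0.2944i) i.e. 2.7178 + 0.2944i and -2.7178 - 0.2944i


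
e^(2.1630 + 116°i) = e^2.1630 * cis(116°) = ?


e^2.1630 = 8.6972
cos(116°) = -0.43837
sin(116°) = 0.8988
Real = 8.6972*(-0.43837) = -3.8126
Imag = 8.6972*0.8988 = 7.8170

-3.8126 + 7.8170i


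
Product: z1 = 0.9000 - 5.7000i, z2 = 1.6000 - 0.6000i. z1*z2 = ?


Real = 0.9*1.6 - (-5.7)*(-0.6) = 1.44 - 3.42 = -1.98
Imag = 0.9*(-0.6) + 1.6*(-5.7) = -0.54 - (9.12) = -9.66

-1.9800 - 9.6600i


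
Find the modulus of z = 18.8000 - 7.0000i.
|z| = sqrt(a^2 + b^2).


|z| = sqrt(18.8^2 + (-7)^2) = sqrt(353.44 + 49) = sqrt(402.44) = 20.0609

|z| = 20.0609


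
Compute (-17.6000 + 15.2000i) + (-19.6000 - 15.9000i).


Real: -17.6 - 19.6 = -37.2
Imag: 15.2 - 15.9 = -0.7

-37.2000 - 0.7000i


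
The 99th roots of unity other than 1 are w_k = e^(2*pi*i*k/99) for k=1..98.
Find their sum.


With w = e^(2*pi*i/99), all 99 of the 99th roots of unity w^0 = 1, w, ..., w^(98) sum to 0: 1 + w + ... + w^(98) = (1 - w^99)/(1 - w) = 0 since w^99 = 1, w ≠ 1.
Removing the root 1: w + w^2 + ... + w^(98) = 0 - 1 = -1

Sum = -1


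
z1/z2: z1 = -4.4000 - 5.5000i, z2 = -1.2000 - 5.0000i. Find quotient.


Conjugate of z2 = -1.2000 + 5.0000i
Numerator: (-4.4000 - 5.5000i)(-1.2000 + 5.0000i) = 32.7800 - 15.4000i
Denominator: (-1.2)^2 + (-5)^2 = 26.44
Result = (32.7800 - 15.4000i)/26.44

1.2398 - 0.5825i


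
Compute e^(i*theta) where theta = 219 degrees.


cos(219°) = -0.7771
sin(219°) = -0.6293

e^(i*219°) = -0.7771 - 0.6293i


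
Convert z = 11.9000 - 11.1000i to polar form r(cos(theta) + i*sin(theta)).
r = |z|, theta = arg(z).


r = sqrt(141.61+123.21) = sqrt(264.82) = 16.2733
theta = atan2(-11.1, 11.9) = -43.0079 degrees

r = 16.2733, theta = -43.0079 degrees


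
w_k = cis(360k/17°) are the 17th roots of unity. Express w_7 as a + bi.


Angle = 360*7/17 = 148.2353°
a = cos(148.2353°) = -0.8502
b = sin(148.2353°) = 0.5264

-0.8502 + 0.5264i


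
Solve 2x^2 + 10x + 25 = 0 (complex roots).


disc = 10^2 - 4*2*25 = 100 - 200 = -100
sqrt(|disc|) = sqrt(100) = 10.0000
Real part = -10/(2*2) = -2.5000
Imag part = 10.0000/(2*2) = 2.5000

-2.5000 ± 2.5000i


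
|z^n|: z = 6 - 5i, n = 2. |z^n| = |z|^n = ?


|z| = sqrt(36+25) = sqrt(61) = 7.8102
|z^2| = |z|^2 = (sqrt(61))^2 = 61

|z^2| = 61


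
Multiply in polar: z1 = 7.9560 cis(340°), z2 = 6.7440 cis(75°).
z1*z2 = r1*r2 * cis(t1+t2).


r = 7.9560 * 6.7440 = 53.6553
theta = 340° + 75° = 415° = 55° (mod 360)

53.6553 cis(55°)


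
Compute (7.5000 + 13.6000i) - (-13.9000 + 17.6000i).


Real: 7.5 + 13.9 = 21.4
Imag: 13.6 - 17.6 = -4

21.4000 - 4.0000i


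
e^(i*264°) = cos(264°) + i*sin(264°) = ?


cos(264°) = -0.1045
sin(264°) = -0.9945

e^(i*264°) = -0.1045 - 0.9945i


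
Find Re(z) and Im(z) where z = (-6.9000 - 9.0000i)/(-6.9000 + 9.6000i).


Multiply by conjugate: (-6.9000 - 9.0000i)(-6.9000 - 9.6000i) / ((-6.9)^2 + 9.6^2)
Numerator real = -6.9*(-6.9) - (9)*9.6 = -38.79
Numerator imag = -9*(-6.9) - (-6.9)*9.6 = 128.34
Denominator = 139.77
Re(z) = -38.79/139.77 = -0.2775
Im(z) = 128.34/139.77 = 0.9182

Re(z) = -0.2775, Im(z) = 0.9182
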